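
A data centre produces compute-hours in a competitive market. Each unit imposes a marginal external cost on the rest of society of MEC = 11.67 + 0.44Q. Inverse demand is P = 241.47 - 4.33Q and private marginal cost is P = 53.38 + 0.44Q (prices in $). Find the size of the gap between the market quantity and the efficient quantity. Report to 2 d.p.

Market equilibrium (private): 53.38 + 0.44Q = 241.47 - 4.33Q → Q_m = 39.4319.
Social marginal cost = private MC + MEC = 65.05 + 0.88Q.
Set SMC = demand: 65.05 + 0.88Q = 241.47 - 4.33Q → Q* = 33.8618.
Gap = |39.4319 − 33.8618| = 5.5701.

5.57 units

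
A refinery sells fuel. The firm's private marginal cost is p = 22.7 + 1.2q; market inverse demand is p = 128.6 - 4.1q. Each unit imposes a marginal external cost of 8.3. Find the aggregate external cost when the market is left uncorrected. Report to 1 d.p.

165.8

Market equilibrium (private): 22.7 + 1.2q = 128.6 - 4.1q → q_m = 19.9811.
Total external cost = MEC × q_m = 8.3 × 19.9811 = 165.8431.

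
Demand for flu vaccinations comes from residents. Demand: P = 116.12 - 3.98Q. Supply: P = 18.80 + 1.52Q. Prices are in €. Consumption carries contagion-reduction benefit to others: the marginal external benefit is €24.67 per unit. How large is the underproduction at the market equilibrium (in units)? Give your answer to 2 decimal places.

4.49 units

Market equilibrium (private): 18.80 + 1.52Q = 116.12 - 3.98Q → Q_m = 17.6945.
Social marginal benefit = demand + MEB = 140.79 - 3.98Q.
Set SMB = MC: 140.79 - 3.98Q = 18.80 + 1.52Q → Q* = 22.1800.
Gap = |17.6945 − 22.1800| = 4.4855.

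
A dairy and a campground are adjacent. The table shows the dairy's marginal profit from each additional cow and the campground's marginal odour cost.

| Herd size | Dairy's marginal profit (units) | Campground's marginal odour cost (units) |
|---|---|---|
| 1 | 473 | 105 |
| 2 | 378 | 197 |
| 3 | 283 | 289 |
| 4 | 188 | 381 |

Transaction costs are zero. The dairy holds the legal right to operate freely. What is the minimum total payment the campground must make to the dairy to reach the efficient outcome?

Left alone the dairy would choose level 4 (marginal profit stays positive).
Efficient level: k* = 2 (marginal profit ≥ marginal odour cost through 2).
The campground must at least cover the dairy's forgone profit from cutting 4→2: 283 + 188 = 471.

471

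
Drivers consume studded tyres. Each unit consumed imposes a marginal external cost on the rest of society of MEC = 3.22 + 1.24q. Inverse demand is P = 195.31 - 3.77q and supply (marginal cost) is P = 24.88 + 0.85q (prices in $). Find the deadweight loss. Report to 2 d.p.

DWL = $204.56

Market equilibrium (private): 24.88 + 0.85q = 195.31 - 3.77q → q_m = 36.8896.
Social marginal benefit = demand − MEC = 192.09 - 5.01q.
Set SMB = MC: 192.09 - 5.01q = 24.88 + 0.85q → q* = 28.5341.
Height of the DWL triangle at q_m is MC(q_m) − SMB(q_m) = MEC(q_m) = 48.9631.
DWL = ½ × 8.3555 × 48.9631 = 204.5556.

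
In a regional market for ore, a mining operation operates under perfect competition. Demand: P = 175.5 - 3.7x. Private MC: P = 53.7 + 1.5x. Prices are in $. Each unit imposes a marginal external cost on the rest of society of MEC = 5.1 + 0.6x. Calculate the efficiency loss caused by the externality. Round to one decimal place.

DWL = $31.6

Market equilibrium (private): 53.7 + 1.5x = 175.5 - 3.7x → x_m = 23.4231.
Social marginal cost = private MC + MEC = 58.8 + 2.1x.
Set SMC = demand: 58.8 + 2.1x = 175.5 - 3.7x → x* = 20.1207.
The loss is the area between SMC and demand from x* to x_m; with linear curves that's a triangle of height MEC(x_m).
DWL = ½ × 3.3024 × 19.1538 = 31.6268.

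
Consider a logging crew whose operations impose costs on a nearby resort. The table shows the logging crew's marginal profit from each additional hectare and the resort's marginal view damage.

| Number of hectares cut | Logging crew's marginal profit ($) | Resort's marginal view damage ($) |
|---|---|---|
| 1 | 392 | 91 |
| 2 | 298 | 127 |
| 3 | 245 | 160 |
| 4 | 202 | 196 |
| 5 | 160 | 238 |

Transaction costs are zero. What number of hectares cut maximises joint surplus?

4

Bargaining reaches the level where marginal profit last exceeds marginal view damage.
That holds through level 4 (202 ≥ 196) but not at 5 (160 < 238).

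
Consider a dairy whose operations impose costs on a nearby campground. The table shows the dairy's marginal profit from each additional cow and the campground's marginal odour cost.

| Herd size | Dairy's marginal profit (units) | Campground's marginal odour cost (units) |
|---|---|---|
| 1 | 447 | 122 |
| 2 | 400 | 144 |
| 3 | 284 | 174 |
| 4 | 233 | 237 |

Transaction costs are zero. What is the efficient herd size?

Bargaining reaches the level where marginal profit last exceeds marginal odour cost.
That holds through level 3 (284 ≥ 174) but not at 4 (233 < 237).

3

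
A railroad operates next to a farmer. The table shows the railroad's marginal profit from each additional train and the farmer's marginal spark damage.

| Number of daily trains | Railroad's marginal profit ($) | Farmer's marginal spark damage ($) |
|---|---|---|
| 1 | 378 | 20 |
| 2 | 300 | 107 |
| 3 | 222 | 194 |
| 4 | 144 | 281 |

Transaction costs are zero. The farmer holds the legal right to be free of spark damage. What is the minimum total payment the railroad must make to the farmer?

Efficient level: marginal profit ≥ marginal spark damage through level 3, so k* = 3.
With the farmer holding the right, the railroad must at least compensate total damage at k*: 20 + 107 + 194 = 321.

$321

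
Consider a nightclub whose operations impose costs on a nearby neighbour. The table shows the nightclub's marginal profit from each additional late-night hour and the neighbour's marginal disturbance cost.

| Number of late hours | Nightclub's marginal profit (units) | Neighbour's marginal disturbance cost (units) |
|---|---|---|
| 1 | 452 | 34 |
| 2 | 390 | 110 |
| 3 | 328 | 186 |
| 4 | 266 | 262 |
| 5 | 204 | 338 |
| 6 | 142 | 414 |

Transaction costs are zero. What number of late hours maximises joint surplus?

4

Bargaining reaches the level where marginal profit last exceeds marginal disturbance cost.
That holds through level 4 (266 ≥ 262) but not at 5 (204 < 338).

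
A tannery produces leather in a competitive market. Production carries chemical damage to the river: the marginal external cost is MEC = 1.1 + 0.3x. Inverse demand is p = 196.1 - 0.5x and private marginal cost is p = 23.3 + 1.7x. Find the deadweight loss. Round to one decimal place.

Market equilibrium (private): 23.3 + 1.7x = 196.1 - 0.5x → x_m = 78.5455.
Social marginal cost = private MC + MEC = 24.4 + 2.0x.
Set SMC = demand: 24.4 + 2.0x = 196.1 - 0.5x → x* = 68.6800.
The loss is the area between SMC and demand from x* to x_m; with linear curves that's a triangle of height MEC(x_m).
DWL = ½ × 9.8655 × 24.6636 = 121.6594.

DWL = 121.7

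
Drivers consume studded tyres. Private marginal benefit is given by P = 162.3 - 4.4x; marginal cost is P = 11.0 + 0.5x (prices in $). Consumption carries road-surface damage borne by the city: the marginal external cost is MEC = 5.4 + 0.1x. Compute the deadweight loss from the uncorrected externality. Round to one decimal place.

Market equilibrium (private): 11.0 + 0.5x = 162.3 - 4.4x → x_m = 30.8776.
Social marginal benefit = demand − MEC = 156.9 - 4.5x.
Set SMB = MC: 156.9 - 4.5x = 11.0 + 0.5x → x* = 29.1800.
Height of the DWL triangle at x_m is MC(x_m) − SMB(x_m) = MEC(x_m) = 8.4878.
DWL = ½ × 1.6976 × 8.4878 = 7.2044.

DWL = $7.2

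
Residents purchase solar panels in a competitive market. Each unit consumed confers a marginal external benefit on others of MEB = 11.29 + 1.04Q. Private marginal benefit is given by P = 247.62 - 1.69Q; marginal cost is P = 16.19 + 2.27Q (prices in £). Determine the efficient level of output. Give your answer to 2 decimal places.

Q* = 83.12

Social marginal benefit = demand + MEB = 258.91 - 0.65Q.
Set SMB = MC: 258.91 - 0.65Q = 16.19 + 2.27Q → Q* = 83.1233.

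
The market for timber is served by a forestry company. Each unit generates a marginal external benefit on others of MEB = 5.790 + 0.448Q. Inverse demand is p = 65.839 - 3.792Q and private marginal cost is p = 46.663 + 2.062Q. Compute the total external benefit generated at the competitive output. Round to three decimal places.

21.370

Market equilibrium (private): 46.663 + 2.062Q = 65.839 - 3.792Q → Q_m = 3.2757.
Total external benefit = ∫₀^{Q_m} (5.790 + 0.448Q) dQ = 5.790×3.2757 + ½×0.448×3.2757² = 21.3699.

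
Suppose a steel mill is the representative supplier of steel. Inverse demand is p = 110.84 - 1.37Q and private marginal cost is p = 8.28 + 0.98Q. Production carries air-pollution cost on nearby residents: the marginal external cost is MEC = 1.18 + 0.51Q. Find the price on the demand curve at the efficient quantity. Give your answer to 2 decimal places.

P = 62.28

Social marginal cost = private MC + MEC = 9.46 + 1.49Q.
Set SMC = demand: 9.46 + 1.49Q = 110.84 - 1.37Q → Q* = 35.4476.
Consumer price on the demand curve at Q*: 110.84 − 1.37×35.4476 = 62.2768.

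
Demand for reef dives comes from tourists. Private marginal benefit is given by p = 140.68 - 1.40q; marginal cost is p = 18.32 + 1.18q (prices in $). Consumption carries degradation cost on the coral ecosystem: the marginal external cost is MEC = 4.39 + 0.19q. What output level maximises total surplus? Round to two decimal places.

Social marginal benefit = demand − MEC = 136.29 - 1.59q.
Set SMB = MC: 136.29 - 1.59q = 18.32 + 1.18q → q* = 42.5884.

q* = 42.59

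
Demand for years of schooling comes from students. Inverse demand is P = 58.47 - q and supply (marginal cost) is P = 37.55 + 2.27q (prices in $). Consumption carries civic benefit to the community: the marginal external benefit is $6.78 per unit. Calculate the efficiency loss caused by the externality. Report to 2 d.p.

Market equilibrium (private): 37.55 + 2.27q = 58.47 - q → q_m = 6.3976.
Social marginal benefit = demand + MEB = 65.25 - q.
Set SMB = MC: 65.25 - q = 37.55 + 2.27q → q* = 8.4709.
Height of the DWL triangle at q_m is SMB(q_m) − MC(q_m) = MEB(q_m) = 6.7800.
DWL = ½ × 2.0733 × 6.7800 = 7.0285.

DWL = $7.03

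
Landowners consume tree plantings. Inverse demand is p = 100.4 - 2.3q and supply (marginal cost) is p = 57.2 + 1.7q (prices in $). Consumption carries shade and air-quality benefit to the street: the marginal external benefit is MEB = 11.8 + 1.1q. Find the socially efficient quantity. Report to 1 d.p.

Social marginal benefit = demand + MEB = 112.2 - 1.2q.
Set SMB = MC: 112.2 - 1.2q = 57.2 + 1.7q → q* = 18.9655.

q* = 19.0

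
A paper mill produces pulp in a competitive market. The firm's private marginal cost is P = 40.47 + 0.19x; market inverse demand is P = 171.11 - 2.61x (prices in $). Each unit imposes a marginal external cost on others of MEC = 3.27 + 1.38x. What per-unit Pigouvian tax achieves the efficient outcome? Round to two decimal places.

tax = $45.32 per unit

Social marginal cost = private MC + MEC = 43.74 + 1.57x.
Set SMC = demand: 43.74 + 1.57x = 171.11 - 2.61x → x* = 30.4713.
The Pigouvian tax equals MEC at x*: 3.27 + 1.38×30.4713 = 45.3204.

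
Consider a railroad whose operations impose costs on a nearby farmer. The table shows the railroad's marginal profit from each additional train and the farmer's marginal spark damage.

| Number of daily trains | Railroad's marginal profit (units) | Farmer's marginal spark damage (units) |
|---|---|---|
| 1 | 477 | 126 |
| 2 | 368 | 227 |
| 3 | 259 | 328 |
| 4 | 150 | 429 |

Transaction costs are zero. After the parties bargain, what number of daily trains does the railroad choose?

2

Bargaining reaches the level where marginal profit last exceeds marginal spark damage.
That holds through level 2 (368 ≥ 227) but not at 3 (259 < 328).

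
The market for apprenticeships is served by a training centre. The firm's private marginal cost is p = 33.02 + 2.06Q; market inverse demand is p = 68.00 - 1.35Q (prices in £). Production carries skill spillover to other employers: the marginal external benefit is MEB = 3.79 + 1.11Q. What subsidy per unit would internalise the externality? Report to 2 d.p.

subsidy = £22.50 per unit

Social marginal cost = private MC − MEB = 29.23 + 0.95Q.
Set SMC = demand: 29.23 + 0.95Q = 68.00 - 1.35Q → Q* = 16.8565.
The Pigouvian subsidy equals MEB at Q*: 3.79 + 1.11×16.8565 = 22.5007.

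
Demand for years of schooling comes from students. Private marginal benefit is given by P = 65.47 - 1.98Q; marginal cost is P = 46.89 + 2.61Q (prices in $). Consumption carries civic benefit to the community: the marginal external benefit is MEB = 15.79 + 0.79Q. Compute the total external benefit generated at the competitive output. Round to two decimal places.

Market equilibrium (private): 46.89 + 2.61Q = 65.47 - 1.98Q → Q_m = 4.0479.
Total external benefit = ∫₀^{Q_m} (15.79 + 0.79Q) dQ = 15.79×4.0479 + ½×0.79×4.0479² = 70.3886.

$70.39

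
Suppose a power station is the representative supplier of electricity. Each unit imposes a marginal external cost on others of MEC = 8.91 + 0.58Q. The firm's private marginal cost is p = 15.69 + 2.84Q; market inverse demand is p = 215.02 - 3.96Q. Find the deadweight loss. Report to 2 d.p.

Market equilibrium (private): 15.69 + 2.84Q = 215.02 - 3.96Q → Q_m = 29.3132.
Social marginal cost = private MC + MEC = 24.60 + 3.42Q.
Set SMC = demand: 24.60 + 3.42Q = 215.02 - 3.96Q → Q* = 25.8022.
Between Q* and Q_m the wedge SMC − demand runs linearly from 0 to MEC(Q_m), so the loss is a triangle.
DWL = ½ × 3.5110 × 25.9117 = 45.4880.

DWL = 45.49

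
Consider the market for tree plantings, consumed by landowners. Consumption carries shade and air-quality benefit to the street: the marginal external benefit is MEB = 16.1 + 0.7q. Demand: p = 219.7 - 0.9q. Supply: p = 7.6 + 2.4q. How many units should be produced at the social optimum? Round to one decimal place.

q* = 87.8

Social marginal benefit = demand + MEB = 235.8 - 0.2q.
Set SMB = MC: 235.8 - 0.2q = 7.6 + 2.4q → q* = 87.7692.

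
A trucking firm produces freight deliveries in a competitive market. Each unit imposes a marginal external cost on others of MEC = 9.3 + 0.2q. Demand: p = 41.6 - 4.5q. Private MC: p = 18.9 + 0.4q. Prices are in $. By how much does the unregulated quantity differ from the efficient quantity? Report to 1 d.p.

Market equilibrium (private): 18.9 + 0.4q = 41.6 - 4.5q → q_m = 4.6327.
Social marginal cost = private MC + MEC = 28.2 + 0.6q.
Set SMC = demand: 28.2 + 0.6q = 41.6 - 4.5q → q* = 2.6275.
Gap = |4.6327 − 2.6275| = 2.0052.

2.0 units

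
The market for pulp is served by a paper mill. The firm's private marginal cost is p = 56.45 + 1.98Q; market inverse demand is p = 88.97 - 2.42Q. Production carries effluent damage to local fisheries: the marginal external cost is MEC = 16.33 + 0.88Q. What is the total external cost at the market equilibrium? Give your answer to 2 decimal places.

Market equilibrium (private): 56.45 + 1.98Q = 88.97 - 2.42Q → Q_m = 7.3909.
Total external cost = ∫₀^{Q_m} (16.33 + 0.88Q) dQ = 16.33×7.3909 + ½×0.88×7.3909² = 144.7286.

144.73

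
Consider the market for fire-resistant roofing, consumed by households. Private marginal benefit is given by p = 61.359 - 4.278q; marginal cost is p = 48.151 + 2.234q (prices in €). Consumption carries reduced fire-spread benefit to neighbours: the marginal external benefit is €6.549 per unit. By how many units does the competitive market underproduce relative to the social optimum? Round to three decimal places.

1.006 units

Market equilibrium (private): 48.151 + 2.234q = 61.359 - 4.278q → q_m = 2.0283.
Social marginal benefit = demand + MEB = 67.908 - 4.278q.
Set SMB = MC: 67.908 - 4.278q = 48.151 + 2.234q → q* = 3.0339.
Gap = |2.0283 − 3.0339| = 1.0056.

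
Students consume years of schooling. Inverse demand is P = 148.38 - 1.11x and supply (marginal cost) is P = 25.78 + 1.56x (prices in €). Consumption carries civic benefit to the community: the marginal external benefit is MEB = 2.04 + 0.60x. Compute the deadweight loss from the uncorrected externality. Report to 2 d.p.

DWL = €211.50

Market equilibrium (private): 25.78 + 1.56x = 148.38 - 1.11x → x_m = 45.9176.
Social marginal benefit = demand + MEB = 150.42 - 0.51x.
Set SMB = MC: 150.42 - 0.51x = 25.78 + 1.56x → x* = 60.2126.
Between x* and x_m the wedge SMB − MC runs linearly from 0 to MEB(x_m), so the loss is a triangle.
DWL = ½ × 14.2950 × 29.5906 = 211.4988.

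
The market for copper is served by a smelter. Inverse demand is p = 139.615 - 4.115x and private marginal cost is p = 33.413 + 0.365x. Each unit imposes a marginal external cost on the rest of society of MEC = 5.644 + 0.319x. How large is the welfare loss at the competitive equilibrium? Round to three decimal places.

Market equilibrium (private): 33.413 + 0.365x = 139.615 - 4.115x → x_m = 23.7058.
Social marginal cost = private MC + MEC = 39.057 + 0.684x.
Set SMC = demand: 39.057 + 0.684x = 139.615 - 4.115x → x* = 20.9539.
The loss is the area between SMC and demand from x* to x_m; with linear curves that's a triangle of height MEC(x_m).
DWL = ½ × 2.7519 × 13.2062 = 18.1711.

DWL = 18.171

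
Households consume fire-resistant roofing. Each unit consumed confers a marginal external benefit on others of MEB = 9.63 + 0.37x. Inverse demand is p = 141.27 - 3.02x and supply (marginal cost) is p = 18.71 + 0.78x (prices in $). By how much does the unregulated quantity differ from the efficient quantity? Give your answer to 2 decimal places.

Market equilibrium (private): 18.71 + 0.78x = 141.27 - 3.02x → x_m = 32.2526.
Social marginal benefit = demand + MEB = 150.90 - 2.65x.
Set SMB = MC: 150.90 - 2.65x = 18.71 + 0.78x → x* = 38.5394.
Gap = |32.2526 − 38.5394| = 6.2868.

6.29 units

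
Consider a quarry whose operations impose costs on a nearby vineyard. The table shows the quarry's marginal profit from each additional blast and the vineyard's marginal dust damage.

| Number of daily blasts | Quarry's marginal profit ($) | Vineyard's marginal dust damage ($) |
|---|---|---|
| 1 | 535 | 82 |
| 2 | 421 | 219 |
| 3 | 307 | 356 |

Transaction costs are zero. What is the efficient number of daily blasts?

2

Bargaining reaches the level where marginal profit last exceeds marginal dust damage.
That holds through level 2 (421 ≥ 219) but not at 3 (307 < 356).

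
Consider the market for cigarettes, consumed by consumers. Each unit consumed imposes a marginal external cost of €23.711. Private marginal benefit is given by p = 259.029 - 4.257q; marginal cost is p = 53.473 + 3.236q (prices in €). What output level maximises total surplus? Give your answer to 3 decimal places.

q* = 24.269

Social marginal benefit = demand − MEC = 235.318 - 4.257q.
Set SMB = MC: 235.318 - 4.257q = 53.473 + 3.236q → q* = 24.2687.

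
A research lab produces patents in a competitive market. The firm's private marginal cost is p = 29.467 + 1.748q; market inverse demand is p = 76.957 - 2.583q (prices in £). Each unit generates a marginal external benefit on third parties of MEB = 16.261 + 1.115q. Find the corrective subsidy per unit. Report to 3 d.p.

subsidy = £38.364 per unit

Social marginal cost = private MC − MEB = 13.206 + 0.633q.
Set SMC = demand: 13.206 + 0.633q = 76.957 - 2.583q → q* = 19.8231.
The Pigouvian subsidy equals MEB at q*: 16.261 + 1.115×19.8231 = 38.3638.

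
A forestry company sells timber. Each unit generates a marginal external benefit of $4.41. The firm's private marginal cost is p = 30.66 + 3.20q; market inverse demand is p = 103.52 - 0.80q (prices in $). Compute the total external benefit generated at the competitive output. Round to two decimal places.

$80.33

Market equilibrium (private): 30.66 + 3.20q = 103.52 - 0.80q → q_m = 18.2150.
Total external benefit = MEB × q_m = 4.41 × 18.2150 = 80.3282.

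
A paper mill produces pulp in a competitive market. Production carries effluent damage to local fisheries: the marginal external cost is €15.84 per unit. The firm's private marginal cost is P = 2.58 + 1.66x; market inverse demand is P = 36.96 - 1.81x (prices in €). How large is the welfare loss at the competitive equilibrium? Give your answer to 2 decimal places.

DWL = €36.15

Market equilibrium (private): 2.58 + 1.66x = 36.96 - 1.81x → x_m = 9.9078.
Social marginal cost = private MC + MEC = 18.42 + 1.66x.
Set SMC = demand: 18.42 + 1.66x = 36.96 - 1.81x → x* = 5.3429.
Height of the DWL triangle at x_m is SMC(x_m) − demand(x_m) = MEC(x_m) = 15.8400.
DWL = ½ × 4.5649 × 15.8400 = 36.1540.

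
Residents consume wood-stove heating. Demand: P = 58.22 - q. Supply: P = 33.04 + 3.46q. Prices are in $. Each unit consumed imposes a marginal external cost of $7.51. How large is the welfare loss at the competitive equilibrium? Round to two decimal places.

Market equilibrium (private): 33.04 + 3.46q = 58.22 - q → q_m = 5.6457.
Social marginal benefit = demand − MEC = 50.71 - q.
Set SMB = MC: 50.71 - q = 33.04 + 3.46q → q* = 3.9619.
Between q* and q_m the wedge MC − SMB runs linearly from 0 to MEC(q_m), so the loss is a triangle.
DWL = ½ × 1.6838 × 7.5100 = 6.3227.

DWL = $6.32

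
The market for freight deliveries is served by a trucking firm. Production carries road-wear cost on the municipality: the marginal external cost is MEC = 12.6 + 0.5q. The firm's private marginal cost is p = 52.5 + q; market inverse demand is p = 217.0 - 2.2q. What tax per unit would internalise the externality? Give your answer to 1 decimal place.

tax = 33.1 per unit

Social marginal cost = private MC + MEC = 65.1 + 1.5q.
Set SMC = demand: 65.1 + 1.5q = 217.0 - 2.2q → q* = 41.0541.
The Pigouvian tax equals MEC at q*: 12.6 + 0.5×41.0541 = 33.1271.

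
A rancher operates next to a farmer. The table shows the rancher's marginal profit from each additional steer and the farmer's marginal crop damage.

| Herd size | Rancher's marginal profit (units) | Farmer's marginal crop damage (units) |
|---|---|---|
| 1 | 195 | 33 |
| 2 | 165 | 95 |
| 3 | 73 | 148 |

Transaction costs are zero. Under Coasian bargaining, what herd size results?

Bargaining reaches the level where marginal profit last exceeds marginal crop damage.
That holds through level 2 (165 ≥ 95) but not at 3 (73 < 148).

2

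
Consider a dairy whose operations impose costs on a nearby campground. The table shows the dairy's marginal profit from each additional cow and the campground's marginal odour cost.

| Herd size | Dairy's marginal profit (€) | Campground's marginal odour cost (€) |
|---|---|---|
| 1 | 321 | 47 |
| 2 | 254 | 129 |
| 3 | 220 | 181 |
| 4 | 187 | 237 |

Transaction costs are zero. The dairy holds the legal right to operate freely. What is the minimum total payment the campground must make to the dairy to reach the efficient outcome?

€187

Left alone the dairy would choose level 4 (marginal profit stays positive).
Efficient level: k* = 3 (marginal profit ≥ marginal odour cost through 3).
The campground must at least cover the dairy's forgone profit from cutting 4→3: 187 = 187.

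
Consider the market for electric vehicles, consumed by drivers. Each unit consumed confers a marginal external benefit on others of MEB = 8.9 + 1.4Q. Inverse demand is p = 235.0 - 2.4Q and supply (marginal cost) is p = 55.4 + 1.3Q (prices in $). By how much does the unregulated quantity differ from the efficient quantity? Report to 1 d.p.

Market equilibrium (private): 55.4 + 1.3Q = 235.0 - 2.4Q → Q_m = 48.5405.
Social marginal benefit = demand + MEB = 243.9 - Q.
Set SMB = MC: 243.9 - Q = 55.4 + 1.3Q → Q* = 81.9565.
Gap = |48.5405 − 81.9565| = 33.4160.

33.4 units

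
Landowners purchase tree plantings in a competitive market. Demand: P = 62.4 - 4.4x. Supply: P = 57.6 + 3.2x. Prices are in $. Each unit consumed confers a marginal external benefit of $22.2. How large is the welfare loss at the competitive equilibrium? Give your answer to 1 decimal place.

Market equilibrium (private): 57.6 + 3.2x = 62.4 - 4.4x → x_m = 0.6316.
Social marginal benefit = demand + MEB = 84.6 - 4.4x.
Set SMB = MC: 84.6 - 4.4x = 57.6 + 3.2x → x* = 3.5526.
The welfare-loss triangle has base |x_m − x*| and height MEB(x_m) (the vertical gap between SMB and MC is zero at x* and MEB at x_m).
DWL = ½ × 2.9210 × 22.2000 = 32.4231.

DWL = $32.4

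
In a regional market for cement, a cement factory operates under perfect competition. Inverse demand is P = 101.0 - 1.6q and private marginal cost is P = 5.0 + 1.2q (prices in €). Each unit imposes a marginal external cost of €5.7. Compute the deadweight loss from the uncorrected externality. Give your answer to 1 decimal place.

Market equilibrium (private): 5.0 + 1.2q = 101.0 - 1.6q → q_m = 34.2857.
Social marginal cost = private MC + MEC = 10.7 + 1.2q.
Set SMC = demand: 10.7 + 1.2q = 101.0 - 1.6q → q* = 32.2500.
The loss is the area between SMC and demand from q* to q_m; with linear curves that's a triangle of height MEC(q_m).
DWL = ½ × 2.0357 × 5.7000 = 5.8017.

DWL = €5.8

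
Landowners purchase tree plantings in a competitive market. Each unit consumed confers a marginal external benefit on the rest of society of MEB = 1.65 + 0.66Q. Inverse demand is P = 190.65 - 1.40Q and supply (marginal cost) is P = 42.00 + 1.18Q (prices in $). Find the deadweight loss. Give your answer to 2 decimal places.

DWL = $409.96

Market equilibrium (private): 42.00 + 1.18Q = 190.65 - 1.40Q → Q_m = 57.6163.
Social marginal benefit = demand + MEB = 192.30 - 0.74Q.
Set SMB = MC: 192.30 - 0.74Q = 42.00 + 1.18Q → Q* = 78.2813.
The loss is the area between SMB and MC from Q* to Q_m; with linear curves that's a triangle of height MEB(Q_m).
DWL = ½ × 20.6650 × 39.6767 = 409.9595.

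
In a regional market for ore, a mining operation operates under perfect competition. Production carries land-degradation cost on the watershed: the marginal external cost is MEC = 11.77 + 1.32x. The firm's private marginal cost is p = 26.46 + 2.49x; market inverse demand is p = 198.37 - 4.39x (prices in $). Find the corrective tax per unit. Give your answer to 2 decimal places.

Social marginal cost = private MC + MEC = 38.23 + 3.81x.
Set SMC = demand: 38.23 + 3.81x = 198.37 - 4.39x → x* = 19.5293.
The Pigouvian tax equals MEC at x*: 11.77 + 1.32×19.5293 = 37.5487.

tax = $37.55 per unit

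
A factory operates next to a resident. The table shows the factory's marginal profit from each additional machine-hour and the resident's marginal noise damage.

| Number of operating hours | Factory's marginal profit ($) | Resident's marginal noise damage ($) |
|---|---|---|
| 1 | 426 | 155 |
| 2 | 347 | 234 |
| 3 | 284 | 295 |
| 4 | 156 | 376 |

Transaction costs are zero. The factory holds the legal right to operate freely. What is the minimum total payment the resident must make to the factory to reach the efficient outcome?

Left alone the factory would choose level 4 (marginal profit stays positive).
Efficient level: k* = 2 (marginal profit ≥ marginal noise damage through 2).
The resident must at least cover the factory's forgone profit from cutting 4→2: 284 + 156 = 440.

$440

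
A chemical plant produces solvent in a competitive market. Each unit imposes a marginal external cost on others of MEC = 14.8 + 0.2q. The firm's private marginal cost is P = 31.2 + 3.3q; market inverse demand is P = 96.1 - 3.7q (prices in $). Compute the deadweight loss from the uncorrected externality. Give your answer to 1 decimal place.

Market equilibrium (private): 31.2 + 3.3q = 96.1 - 3.7q → q_m = 9.2714.
Social marginal cost = private MC + MEC = 46.0 + 3.5q.
Set SMC = demand: 46.0 + 3.5q = 96.1 - 3.7q → q* = 6.9583.
The loss is the area between SMC and demand from q* to q_m; with linear curves that's a triangle of height MEC(q_m).
DWL = ½ × 2.3131 × 16.6543 = 19.2615.

DWL = $19.3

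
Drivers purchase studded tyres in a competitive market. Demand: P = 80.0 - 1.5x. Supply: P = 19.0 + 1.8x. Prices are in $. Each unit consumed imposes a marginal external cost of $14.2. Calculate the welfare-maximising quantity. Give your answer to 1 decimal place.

x* = 14.2

Social marginal benefit = demand − MEC = 65.8 - 1.5x.
Set SMB = MC: 65.8 - 1.5x = 19.0 + 1.8x → x* = 14.1818.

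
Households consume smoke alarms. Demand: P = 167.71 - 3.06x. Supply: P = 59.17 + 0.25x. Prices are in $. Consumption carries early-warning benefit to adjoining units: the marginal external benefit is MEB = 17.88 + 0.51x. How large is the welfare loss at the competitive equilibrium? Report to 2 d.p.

Market equilibrium (private): 59.17 + 0.25x = 167.71 - 3.06x → x_m = 32.7915.
Social marginal benefit = demand + MEB = 185.59 - 2.55x.
Set SMB = MC: 185.59 - 2.55x = 59.17 + 0.25x → x* = 45.1500.
Height of the DWL triangle at x_m is SMB(x_m) − MC(x_m) = MEB(x_m) = 34.6037.
DWL = ½ × 12.3585 × 34.6037 = 213.8249.

DWL = $213.82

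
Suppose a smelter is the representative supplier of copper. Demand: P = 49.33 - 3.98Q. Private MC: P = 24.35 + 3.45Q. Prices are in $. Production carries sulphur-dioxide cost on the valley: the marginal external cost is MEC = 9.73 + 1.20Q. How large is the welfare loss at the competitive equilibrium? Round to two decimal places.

Market equilibrium (private): 24.35 + 3.45Q = 49.33 - 3.98Q → Q_m = 3.3620.
Social marginal cost = private MC + MEC = 34.08 + 4.65Q.
Set SMC = demand: 34.08 + 4.65Q = 49.33 - 3.98Q → Q* = 1.7671.
Height of the DWL triangle at Q_m is SMC(Q_m) − demand(Q_m) = MEC(Q_m) = 13.7645.
DWL = ½ × 1.5949 × 13.7645 = 10.9765.

DWL = $10.98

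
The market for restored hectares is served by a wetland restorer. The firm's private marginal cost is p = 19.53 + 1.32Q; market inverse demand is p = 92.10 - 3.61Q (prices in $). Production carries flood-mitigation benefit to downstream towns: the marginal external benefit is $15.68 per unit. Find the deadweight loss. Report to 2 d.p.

DWL = $24.94

Market equilibrium (private): 19.53 + 1.32Q = 92.10 - 3.61Q → Q_m = 14.7201.
Social marginal cost = private MC − MEB = 3.85 + 1.32Q.
Set SMC = demand: 3.85 + 1.32Q = 92.10 - 3.61Q → Q* = 17.9006.
Height of the DWL triangle at Q_m is demand(Q_m) − SMC(Q_m) = MEB(Q_m) = 15.6800.
DWL = ½ × 3.1805 × 15.6800 = 24.9351.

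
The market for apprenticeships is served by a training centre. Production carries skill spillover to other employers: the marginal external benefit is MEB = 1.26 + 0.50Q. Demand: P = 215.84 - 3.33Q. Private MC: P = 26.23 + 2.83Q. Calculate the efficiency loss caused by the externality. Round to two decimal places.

DWL = 24.49

Market equilibrium (private): 26.23 + 2.83Q = 215.84 - 3.33Q → Q_m = 30.7808.
Social marginal cost = private MC − MEB = 24.97 + 2.33Q.
Set SMC = demand: 24.97 + 2.33Q = 215.84 - 3.33Q → Q* = 33.7226.
The loss is the area between SMC and demand from Q* to Q_m; with linear curves that's a triangle of height MEB(Q_m).
DWL = ½ × 2.9418 × 16.6504 = 24.4911.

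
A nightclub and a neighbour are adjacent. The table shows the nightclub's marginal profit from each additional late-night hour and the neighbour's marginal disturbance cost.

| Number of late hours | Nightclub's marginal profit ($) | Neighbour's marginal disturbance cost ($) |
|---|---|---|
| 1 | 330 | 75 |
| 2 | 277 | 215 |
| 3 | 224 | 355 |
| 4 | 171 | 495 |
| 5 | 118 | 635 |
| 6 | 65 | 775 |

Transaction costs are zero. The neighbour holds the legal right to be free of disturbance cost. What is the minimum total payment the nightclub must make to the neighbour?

Efficient level: marginal profit ≥ marginal disturbance cost through level 2, so k* = 2.
With the neighbour holding the right, the nightclub must at least compensate total damage at k*: 75 + 215 = 290.

$290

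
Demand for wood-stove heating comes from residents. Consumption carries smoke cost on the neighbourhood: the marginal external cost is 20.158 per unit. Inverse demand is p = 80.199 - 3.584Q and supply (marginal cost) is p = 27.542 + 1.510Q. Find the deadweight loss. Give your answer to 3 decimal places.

DWL = 39.885

Market equilibrium (private): 27.542 + 1.510Q = 80.199 - 3.584Q → Q_m = 10.3371.
Social marginal benefit = demand − MEC = 60.041 - 3.584Q.
Set SMB = MC: 60.041 - 3.584Q = 27.542 + 1.510Q → Q* = 6.3799.
The welfare-loss triangle has base |Q_m − Q*| and height MEC(Q_m) (the vertical gap between SMB and MC is zero at Q* and MEC at Q_m).
DWL = ½ × 3.9572 × 20.1580 = 39.8846.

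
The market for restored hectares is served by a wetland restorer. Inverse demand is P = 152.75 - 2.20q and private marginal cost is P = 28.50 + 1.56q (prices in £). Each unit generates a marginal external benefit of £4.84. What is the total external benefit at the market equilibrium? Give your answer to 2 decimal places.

Market equilibrium (private): 28.50 + 1.56q = 152.75 - 2.20q → q_m = 33.0452.
Total external benefit = MEB × q_m = 4.84 × 33.0452 = 159.9388.

£159.94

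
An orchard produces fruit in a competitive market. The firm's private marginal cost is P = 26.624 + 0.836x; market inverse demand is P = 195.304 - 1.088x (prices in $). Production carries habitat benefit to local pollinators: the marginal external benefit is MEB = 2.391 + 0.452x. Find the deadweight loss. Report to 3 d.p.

Market equilibrium (private): 26.624 + 0.836x = 195.304 - 1.088x → x_m = 87.6715.
Social marginal cost = private MC − MEB = 24.233 + 0.384x.
Set SMC = demand: 24.233 + 0.384x = 195.304 - 1.088x → x* = 116.2167.
Height of the DWL triangle at x_m is demand(x_m) − SMC(x_m) = MEB(x_m) = 42.0185.
DWL = ½ × 28.5452 × 42.0185 = 599.7132.

DWL = $599.713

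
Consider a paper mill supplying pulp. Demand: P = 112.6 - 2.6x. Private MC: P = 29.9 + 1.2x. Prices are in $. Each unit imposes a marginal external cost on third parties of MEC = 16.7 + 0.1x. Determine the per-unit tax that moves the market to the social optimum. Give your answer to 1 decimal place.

tax = $18.4 per unit

Social marginal cost = private MC + MEC = 46.6 + 1.3x.
Set SMC = demand: 46.6 + 1.3x = 112.6 - 2.6x → x* = 16.9231.
The Pigouvian tax equals MEC at x*: 16.7 + 0.1×16.9231 = 18.3923.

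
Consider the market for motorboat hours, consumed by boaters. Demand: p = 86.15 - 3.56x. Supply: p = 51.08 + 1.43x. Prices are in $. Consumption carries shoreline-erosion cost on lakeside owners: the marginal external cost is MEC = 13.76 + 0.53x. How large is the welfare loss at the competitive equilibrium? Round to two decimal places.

Market equilibrium (private): 51.08 + 1.43x = 86.15 - 3.56x → x_m = 7.0281.
Social marginal benefit = demand − MEC = 72.39 - 4.09x.
Set SMB = MC: 72.39 - 4.09x = 51.08 + 1.43x → x* = 3.8605.
Between x* and x_m the wedge MC − SMB runs linearly from 0 to MEC(x_m), so the loss is a triangle.
DWL = ½ × 3.1676 × 17.4849 = 27.6926.

DWL = $27.69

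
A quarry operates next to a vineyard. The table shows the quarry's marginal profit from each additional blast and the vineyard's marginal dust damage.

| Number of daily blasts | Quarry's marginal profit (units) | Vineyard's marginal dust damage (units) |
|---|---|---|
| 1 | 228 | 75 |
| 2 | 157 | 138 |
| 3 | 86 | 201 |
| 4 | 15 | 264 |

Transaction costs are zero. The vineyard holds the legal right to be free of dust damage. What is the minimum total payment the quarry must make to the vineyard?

Efficient level: marginal profit ≥ marginal dust damage through level 2, so k* = 2.
With the vineyard holding the right, the quarry must at least compensate total damage at k*: 75 + 138 = 213.

213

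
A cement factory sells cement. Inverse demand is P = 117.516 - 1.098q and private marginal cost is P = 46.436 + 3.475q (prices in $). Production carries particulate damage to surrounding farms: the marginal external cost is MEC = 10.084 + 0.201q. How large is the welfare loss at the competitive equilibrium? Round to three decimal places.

DWL = $18.272

Market equilibrium (private): 46.436 + 3.475q = 117.516 - 1.098q → q_m = 15.5434.
Social marginal cost = private MC + MEC = 56.520 + 3.676q.
Set SMC = demand: 56.520 + 3.676q = 117.516 - 1.098q → q* = 12.7767.
Between q* and q_m the wedge SMC − demand runs linearly from 0 to MEC(q_m), so the loss is a triangle.
DWL = ½ × 2.7667 × 13.2082 = 18.2716.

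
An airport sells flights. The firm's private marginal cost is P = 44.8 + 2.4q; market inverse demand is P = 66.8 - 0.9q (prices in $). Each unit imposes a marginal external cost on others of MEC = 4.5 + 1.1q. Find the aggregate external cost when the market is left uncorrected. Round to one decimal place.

$54.4

Market equilibrium (private): 44.8 + 2.4q = 66.8 - 0.9q → q_m = 6.6667.
Total external cost = ∫₀^{q_m} (4.5 + 1.1q) dq = 4.5×6.6667 + ½×1.1×6.6667² = 54.4448.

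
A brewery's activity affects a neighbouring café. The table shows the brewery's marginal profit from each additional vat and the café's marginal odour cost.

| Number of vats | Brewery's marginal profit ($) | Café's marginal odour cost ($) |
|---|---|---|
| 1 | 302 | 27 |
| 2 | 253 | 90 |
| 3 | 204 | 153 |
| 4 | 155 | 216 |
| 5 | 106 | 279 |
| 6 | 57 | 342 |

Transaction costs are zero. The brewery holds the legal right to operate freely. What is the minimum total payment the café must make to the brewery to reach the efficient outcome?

Left alone the brewery would choose level 6 (marginal profit stays positive).
Efficient level: k* = 3 (marginal profit ≥ marginal odour cost through 3).
The café must at least cover the brewery's forgone profit from cutting 6→3: 155 + 106 + 57 = 318.

$318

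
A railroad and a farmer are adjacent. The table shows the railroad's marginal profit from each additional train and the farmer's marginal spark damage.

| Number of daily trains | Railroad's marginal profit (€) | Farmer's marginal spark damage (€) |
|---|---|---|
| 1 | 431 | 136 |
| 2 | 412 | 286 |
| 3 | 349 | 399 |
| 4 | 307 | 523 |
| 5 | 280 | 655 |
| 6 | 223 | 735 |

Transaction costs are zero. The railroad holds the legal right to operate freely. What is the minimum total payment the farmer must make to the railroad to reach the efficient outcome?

Left alone the railroad would choose level 6 (marginal profit stays positive).
Efficient level: k* = 2 (marginal profit ≥ marginal spark damage through 2).
The farmer must at least cover the railroad's forgone profit from cutting 6→2: 349 + 307 + 280 + 223 = 1159.

€1159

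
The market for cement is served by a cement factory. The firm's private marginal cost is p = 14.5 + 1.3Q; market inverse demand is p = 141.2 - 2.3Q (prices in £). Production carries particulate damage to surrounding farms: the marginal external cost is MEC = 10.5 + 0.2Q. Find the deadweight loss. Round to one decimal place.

DWL = £40.5

Market equilibrium (private): 14.5 + 1.3Q = 141.2 - 2.3Q → Q_m = 35.1944.
Social marginal cost = private MC + MEC = 25.0 + 1.5Q.
Set SMC = demand: 25.0 + 1.5Q = 141.2 - 2.3Q → Q* = 30.5789.
The loss is the area between SMC and demand from Q* to Q_m; with linear curves that's a triangle of height MEC(Q_m).
DWL = ½ × 4.6155 × 17.5389 = 40.4754.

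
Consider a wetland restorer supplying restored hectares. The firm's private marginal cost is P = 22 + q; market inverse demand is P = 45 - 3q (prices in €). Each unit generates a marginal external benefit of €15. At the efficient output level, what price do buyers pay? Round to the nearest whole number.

Social marginal cost = private MC − MEB = 7 + q.
Set SMC = demand: 7 + q = 45 - 3q → q* = 9.5000.
Consumer price on the demand curve at q*: 45 − 3×9.5000 = 16.5000.

P = €17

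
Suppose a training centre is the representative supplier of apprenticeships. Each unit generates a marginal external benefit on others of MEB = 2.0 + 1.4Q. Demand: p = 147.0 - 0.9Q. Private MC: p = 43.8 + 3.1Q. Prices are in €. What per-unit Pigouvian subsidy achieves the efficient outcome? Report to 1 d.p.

subsidy = €58.6 per unit

Social marginal cost = private MC − MEB = 41.8 + 1.7Q.
Set SMC = demand: 41.8 + 1.7Q = 147.0 - 0.9Q → Q* = 40.4615.
The Pigouvian subsidy equals MEB at Q*: 2.0 + 1.4×40.4615 = 58.6461.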